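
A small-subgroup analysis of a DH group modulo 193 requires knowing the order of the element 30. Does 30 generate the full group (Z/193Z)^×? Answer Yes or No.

φ(193) = 193 − 1 = 192 = 2^6 · 3.
An element g generates (Z/193Z)^× iff g^(192/q) ≢ 1 (mod 193) for each prime q ∈ {2, 3}.
30^96 ≡ 192 (mod 193)  [q = 2: ≢ 1 ✓]
30^64 ≡ 108 (mod 193)  [q = 3: ≢ 1 ✓]
None equal 1, so ord_193(30) = 192: 30 is a primitive root.

Yes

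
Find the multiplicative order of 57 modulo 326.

81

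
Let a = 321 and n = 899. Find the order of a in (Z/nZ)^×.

The order of 321 must divide φ(899) = φ(29·31) = (29−1)·(31−1) = 28·30 = 840 = 2^3 · 3 · 5 · 7.
Divisors of 840: 1, 2, 3, 4, 5, 6, 7, 8, 10, 12, 14, 15, 20, 21, 24, 28, 30, 35, 40, 42, 56, 60, 70, 84, 105, 120, 140, 168, 210, 280, 420, 840.
Test each divisor d:
321^1 ≡ 321 (mod 899)
321^2 ≡ 555 (mod 899)
321^3 ≡ 153 (mod 899)
321^4 ≡ 567 (mod 899)
321^5 ≡ 409 (mod 899)
321^6 ≡ 35 (mod 899)
321^7 ≡ 447 (mod 899)
321^8 ≡ 546 (mod 899)
321^10 ≡ 67 (mod 899)
321^12 ≡ 326 (mod 899)
321^14 ≡ 231 (mod 899)
321^15 ≡ 433 (mod 899)
321^20 ≡ 893 (mod 899)
321^21 ≡ 771 (mod 899)
321^24 ≡ 194 (mod 899)
321^28 ≡ 320 (mod 899)
321^30 ≡ 497 (mod 899)
321^35 ≡ 99 (mod 899)
321^40 ≡ 36 (mod 899)
321^42 ≡ 202 (mod 899)
321^56 ≡ 813 (mod 899)
321^60 ≡ 683 (mod 899)
321^70 ≡ 811 (mod 899)
321^84 ≡ 349 (mod 899)
321^105 ≡ 278 (mod 899)
321^120 ≡ 807 (mod 899)
321^140 ≡ 552 (mod 899)
321^168 ≡ 436 (mod 899)
321^210 ≡ 869 (mod 899)
321^280 ≡ 842 (mod 899)
321^420 ≡ 1 (mod 899) ✓
The smallest such exponent is 420, so the order of 321 is 420.

420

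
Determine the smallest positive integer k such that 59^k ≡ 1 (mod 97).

ord(59) | φ(97) = 97 − 1 = 96 = 2^5 · 3.
Divisors of 96: 1, 2, 3, 4, 6, 8, 12, 16, 24, 32, 48, 96.
Compute 59^d (mod 97) for the divisors d until we hit 1:
59^1 ≡ 59 (mod 97)
59^2 ≡ 86 (mod 97)
59^3 ≡ 30 (mod 97)
59^4 ≡ 24 (mod 97)
59^6 ≡ 27 (mod 97)
59^8 ≡ 91 (mod 97)
59^12 ≡ 50 (mod 97)
59^16 ≡ 36 (mod 97)
59^24 ≡ 75 (mod 97)
59^32 ≡ 35 (mod 97)
59^48 ≡ 96 (mod 97)
59^96 ≡ 1 (mod 97) ✓
Hence ord(59) = 96.

96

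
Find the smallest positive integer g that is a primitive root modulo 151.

φ(151) = 151 − 1 = 150 = 2 · 3 · 5^2.
g is a primitive root iff g^(150/q) ≢ 1 (mod 151) for each prime q ∈ {2, 3, 5}.
g = 2: 2^75 ≡ 1 — hits 1, so not a primitive root.
g = 3: 3^75 ≡ 150; 3^50 ≡ 1 — hits 1, so not a primitive root.
g = 4: 4^75 ≡ 1 — hits 1, so not a primitive root.
g = 5: 5^75 ≡ 1 — hits 1, so not a primitive root.
g = 6: 6^75 ≡ 150; 6^50 ≡ 32; 6^30 ≡ 59 — none is 1, so 6 is a primitive root.
Hence the least primitive root of 151 is 6.

6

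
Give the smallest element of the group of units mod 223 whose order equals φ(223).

3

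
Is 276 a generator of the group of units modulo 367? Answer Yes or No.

Yes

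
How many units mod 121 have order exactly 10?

φ(121) = φ(11^2) = 11·(11−1) = 110 = 2 · 5 · 11.
Since (Z/121Z)^× is cyclic of order 110, the number of elements of order d is φ(d) when d | 110 and 0 otherwise.
10 = 2 · 5 divides 110, and φ(10) = 4.

4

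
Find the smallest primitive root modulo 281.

3

φ(281) = 281 − 1 = 280 = 2^3 · 5 · 7.
g is a primitive root iff g^(280/q) ≢ 1 (mod 281) for each prime q ∈ {2, 5, 7}.
g = 2: 2^140 ≡ 1 — hits 1, so not a primitive root.
g = 3: 3^140 ≡ 280; 3^56 ≡ 86; 3^40 ≡ 249 — none is 1, so 3 is a primitive root.
Hence the least primitive root of 281 is 3.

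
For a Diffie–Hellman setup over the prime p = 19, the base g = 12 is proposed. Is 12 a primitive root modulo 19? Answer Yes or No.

No

φ(19) = 19 − 1 = 18 = 2 · 3^2.
12 is a primitive root mod 19 iff 12^(φ(19)/q) ≢ 1 for every prime q | φ(19), i.e. q ∈ {2, 3}.
12^9 ≡ 18 (mod 19)  [q = 2: ≢ 1 ✓]
12^6 ≡ 1 (mod 19)  [q = 3: ≡ 1 ✗]
The check at q = 3 fails, so 12 generates a proper subgroup.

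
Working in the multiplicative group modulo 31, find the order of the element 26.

6

Since 26 ∈ (Z/31Z)^×, its order divides φ(31) = 31 − 1 = 30 = 2 · 3 · 5.
Divisors of 30: 1, 2, 3, 5, 6, 10, 15, 30.
Evaluate successive powers at the divisors of 30:
26^1 ≡ 26 (mod 31)
26^2 ≡ 25 (mod 31)
26^3 ≡ 30 (mod 31)
26^5 ≡ 6 (mod 31)
26^6 ≡ 1 (mod 31) ✓
Therefore the multiplicative order of 26 modulo 31 is 6.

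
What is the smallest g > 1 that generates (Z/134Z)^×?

φ(134) = φ(2)·φ(67) = 1·66 = 66 = 2 · 3 · 11.
g is a primitive root iff g^(66/q) ≢ 1 (mod 134) for each prime q ∈ {2, 3, 11}.
g = 2: gcd(2, 134) = 2 > 1, not a unit — skip.
g = 3: 3^33 ≡ 133; 3^22 ≡ 1 — hits 1, so not a primitive root.
g = 4: gcd(4, 134) = 2 > 1, not a unit — skip.
g = 5: 5^33 ≡ 133; 5^22 ≡ 1 — hits 1, so not a primitive root.
g = 6: gcd(6, 134) = 2 > 1, not a unit — skip.
g = 7: 7^33 ≡ 133; 7^22 ≡ 29; 7^6 ≡ 131 — none is 1, so 7 is a primitive root.
Hence the least primitive root of 134 is 7.

7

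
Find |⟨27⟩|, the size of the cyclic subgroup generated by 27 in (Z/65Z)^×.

ord(27) | φ(65) = φ(5·13) = (5−1)·(13−1) = 4·12 = 48 = 2^4 · 3.
Divisors of 48: 1, 2, 3, 4, 6, 8, 12, 16, 24, 48.
Evaluate successive powers at the divisors of 48:
27^1 ≡ 27 (mod 65)
27^2 ≡ 14 (mod 65)
27^3 ≡ 53 (mod 65)
27^4 ≡ 1 (mod 65) ✓
So ord_65(27) = 4.

4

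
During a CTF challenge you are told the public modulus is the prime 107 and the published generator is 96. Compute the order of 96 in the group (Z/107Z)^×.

106

By Lagrange's theorem, ord_107(96) divides φ(107) = 107 − 1 = 106 = 2 · 53.
Divisors of 106: 1, 2, 53, 106.
Check 96^d mod 107 for each divisor in increasing order:
96^1 ≡ 96 (mod 107)
96^2 ≡ 14 (mod 107)
96^53 ≡ 106 (mod 107)
96^106 ≡ 1 (mod 107) ✓
The smallest such exponent is 106, so the order of 96 is 106.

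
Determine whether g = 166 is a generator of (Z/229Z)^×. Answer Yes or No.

Yes

φ(229) = 229 − 1 = 228 = 2^2 · 3 · 19.
Test 166^(228/q) mod 229 for each prime factor q of 228:
166^114 ≡ 228 (mod 229)  [q = 2: ≢ 1 ✓]
166^76 ≡ 134 (mod 229)  [q = 3: ≢ 1 ✓]
166^12 ≡ 60 (mod 229)  [q = 19: ≢ 1 ✓]
Every test exponent gives a nontrivial residue, hence 166 generates the full group.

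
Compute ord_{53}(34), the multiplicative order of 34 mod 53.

52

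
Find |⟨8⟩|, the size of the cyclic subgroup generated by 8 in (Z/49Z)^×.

The order of 8 must divide φ(49) = φ(7^2) = 7·(7−1) = 42 = 2 · 3 · 7.
Divisors of 42: 1, 2, 3, 6, 7, 14, 21, 42.
Test each divisor d:
8^1 ≡ 8
8^2 ≡ 15
8^3 ≡ 22
8^6 ≡ 43
8^7 ≡ 1
So ord_49(8) = 7.

7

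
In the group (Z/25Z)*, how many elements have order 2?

1

φ(25) = φ(5^2) = 5·(5−1) = 20 = 2^2 · 5.
In a cyclic group of order 20, there are φ(d) elements of order d for each divisor d of 20, and zero for non-divisors.
2 | 20, and φ(2) = 2 − 1 = 1.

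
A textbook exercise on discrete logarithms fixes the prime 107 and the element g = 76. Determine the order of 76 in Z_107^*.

53

The order of 76 must divide φ(107) = 107 − 1 = 106 = 2 · 53.
Divisors of 106: 1, 2, 53, 106.
Evaluate successive powers at the divisors of 106:
76^1 ≡ 76
76^2 ≡ 105
76^53 ≡ 1
Therefore the multiplicative order of 76 modulo 107 is 53.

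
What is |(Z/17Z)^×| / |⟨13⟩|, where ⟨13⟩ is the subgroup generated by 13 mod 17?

By Lagrange's theorem, ord_17(13) divides φ(17) = 17 − 1 = 16 = 2^4.
Divisors of 16: 1, 2, 4, 8, 16.
Compute 13^d (mod 17) for the divisors d until we hit 1:
13^1 ≡ 13 (mod 17)
13^2 ≡ 16 (mod 17)
13^4 ≡ 1 (mod 17) ✓
Thus |⟨13⟩| = ord(13) = 4.
Index = |(Z/17Z)^×| / |⟨13⟩| = 16 / 4 = 4.

4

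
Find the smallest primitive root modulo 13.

2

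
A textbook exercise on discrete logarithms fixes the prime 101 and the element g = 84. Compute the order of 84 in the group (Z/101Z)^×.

5

Since 84 ∈ (Z/101Z)^×, its order divides φ(101) = 101 − 1 = 100 = 2^2 · 5^2.
Divisors of 100: 1, 2, 4, 5, 10, 20, 25, 50, 100.
Check 84^d mod 101 for each divisor in increasing order:
84^1 ≡ 84
84^2 ≡ 87
84^4 ≡ 95
84^5 ≡ 1
Hence ord(84) = 5.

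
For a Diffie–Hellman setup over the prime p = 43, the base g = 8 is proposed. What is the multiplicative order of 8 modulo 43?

ord(8) | φ(43) = 43 − 1 = 42 = 2 · 3 · 7.
Divisors of 42: 1, 2, 3, 6, 7, 14, 21, 42.
Test each divisor d:
8^1 ≡ 8
8^2 ≡ 21
8^3 ≡ 39
8^6 ≡ 16
8^7 ≡ 42
8^14 ≡ 1
So ord_43(8) = 14.

14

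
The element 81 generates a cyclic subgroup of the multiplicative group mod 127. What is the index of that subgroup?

2

The order of 81 must divide φ(127) = 127 − 1 = 126 = 2 · 3^2 · 7.
Divisors of 126: 1, 2, 3, 6, 7, 9, 14, 18, 21, 42, 63, 126.
Test each divisor d:
81^1 ≡ 81
81^2 ≡ 84
81^3 ≡ 73
81^6 ≡ 122
81^7 ≡ 103
81^9 ≡ 16
81^14 ≡ 68
81^18 ≡ 2
81^21 ≡ 19
81^42 ≡ 107
81^63 ≡ 1
Thus |⟨81⟩| = ord(81) = 63.
Index = |(Z/127Z)^×| / |⟨81⟩| = 126 / 63 = 2.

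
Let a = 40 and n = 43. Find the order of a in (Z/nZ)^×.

ord(40) | φ(43) = 43 − 1 = 42 = 2 · 3 · 7.
Divisors of 42: 1, 2, 3, 6, 7, 14, 21, 42.
Test each divisor d:
40^1 ≡ 40 (mod 43)
40^2 ≡ 9 (mod 43)
40^3 ≡ 16 (mod 43)
40^6 ≡ 41 (mod 43)
40^7 ≡ 6 (mod 43)
40^14 ≡ 36 (mod 43)
40^21 ≡ 1 (mod 43) ✓
The smallest such exponent is 21, so the order of 40 is 21.

21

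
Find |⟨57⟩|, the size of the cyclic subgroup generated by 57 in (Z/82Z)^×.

By Lagrange's theorem, ord_82(57) divides φ(82) = φ(2)·φ(41) = 1·40 = 40 = 2^3 · 5.
Divisors of 40: 1, 2, 4, 5, 8, 10, 20, 40.
Check 57^d mod 82 for each divisor in increasing order:
57^1 ≡ 57 (mod 82)
57^2 ≡ 51 (mod 82)
57^4 ≡ 59 (mod 82)
57^5 ≡ 1 (mod 82) ✓
Therefore the multiplicative order of 57 modulo 82 is 5.

5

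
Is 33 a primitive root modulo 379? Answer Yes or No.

φ(379) = 379 − 1 = 378 = 2 · 3^3 · 7.
An element g generates (Z/379Z)^× iff g^(378/q) ≢ 1 (mod 379) for each prime q ∈ {2, 3, 7}.
33^189 ≡ 1 (mod 379)  [q = 2: ≡ 1 ✗]
33^126 ≡ 1 (mod 379)  [q = 3: ≡ 1 ✗]
33^54 ≡ 195 (mod 379)  [q = 7: ≢ 1 ✓]
33^189 ≡ 1 shows ord(33) | 189, strictly less than φ(379); not a primitive root.

No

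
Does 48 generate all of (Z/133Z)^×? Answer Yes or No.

133 = 7 · 19 is a product of two distinct odd primes, so (Z/133Z)^× ≅ (Z/7Z)^× × (Z/19Z)^× is not cyclic.
No primitive root modulo 133 exists; in particular 48 is not one.

No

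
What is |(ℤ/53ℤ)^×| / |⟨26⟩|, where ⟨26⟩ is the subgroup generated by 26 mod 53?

Since 26 ∈ (Z/53Z)^×, its order divides φ(53) = 53 − 1 = 52 = 2^2 · 13.
Divisors of 52: 1, 2, 4, 13, 26, 52.
Test each divisor d:
26^1 ≡ 26
26^2 ≡ 40
26^4 ≡ 10
26^13 ≡ 30
26^26 ≡ 52
26^52 ≡ 1
The order of 26 is 52, so the subgroup it generates has 52 elements.
Index = |(Z/53Z)^×| / |⟨26⟩| = 52 / 52 = 1.

1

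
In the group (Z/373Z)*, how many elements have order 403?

0

φ(373) = 373 − 1 = 372 = 2^2 · 3 · 31.
In a cyclic group of order 372, there are φ(d) elements of order d for each divisor d of 372, and zero for non-divisors.
403 does not divide 372, so no element of (Z/373Z)^× has order 403.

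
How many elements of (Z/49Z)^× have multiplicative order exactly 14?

φ(49) = φ(7^2) = 7·(7−1) = 42 = 2 · 3 · 7.
(Z/49Z)^× is cyclic (|G| = 42); a cyclic group of order m has exactly φ(d) elements of each order d | m, and none otherwise.
14 = 2 · 7 divides 42, and φ(14) = 6.

6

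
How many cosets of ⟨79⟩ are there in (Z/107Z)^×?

Since 79 ∈ (Z/107Z)^×, its order divides φ(107) = 107 − 1 = 106 = 2 · 53.
Divisors of 106: 1, 2, 53, 106.
Compute 79^d (mod 107) for the divisors d until we hit 1:
79^1 ≡ 79 (mod 107)
79^2 ≡ 35 (mod 107)
79^53 ≡ 1 (mod 107) ✓
Thus |⟨79⟩| = ord(79) = 53.
The index is φ(107) / ord(79) = 106 / 53 = 2.

2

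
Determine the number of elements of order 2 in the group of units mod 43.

1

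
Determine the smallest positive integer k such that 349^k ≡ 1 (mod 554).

276

By Lagrange's theorem, ord_554(349) divides φ(554) = φ(2)·φ(277) = 1·276 = 276 = 2^2 · 3 · 23.
Divisors of 276: 1, 2, 3, 4, 6, 12, 23, 46, 69, 92, 138, 276.
Test each divisor d:
349^1 ≡ 349 (mod 554)
349^2 ≡ 475 (mod 554)
349^3 ≡ 129 (mod 554)
349^4 ≡ 147 (mod 554)
349^6 ≡ 21 (mod 554)
349^12 ≡ 441 (mod 554)
349^23 ≡ 35 (mod 554)
349^46 ≡ 117 (mod 554)
349^69 ≡ 217 (mod 554)
349^92 ≡ 393 (mod 554)
349^138 ≡ 553 (mod 554)
349^276 ≡ 1 (mod 554) ✓
The smallest such exponent is 276, so the order of 349 is 276.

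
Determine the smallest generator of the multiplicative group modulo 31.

φ(31) = 31 − 1 = 30 = 2 · 3 · 5.
Test candidates g = 2, 3, … against the prime factors q ∈ {2, 3, 5} of φ(31): g is a generator iff g^(30/q) ≢ 1 for every such q.
g = 2: 2^15 ≡ 1 — hits 1, so not a primitive root.
g = 3: 3^15 ≡ 30; 3^10 ≡ 25; 3^6 ≡ 16 — none is 1, so 3 is a primitive root.
The smallest primitive root modulo 31 is 3.

3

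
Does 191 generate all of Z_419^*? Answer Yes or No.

φ(419) = 419 − 1 = 418 = 2 · 11 · 19.
An element g generates (Z/419Z)^× iff g^(418/q) ≢ 1 (mod 419) for each prime q ∈ {2, 11, 19}.
191^209 ≡ 1 (mod 419)  [q = 2: ≡ 1 ✗]
191^38 ≡ 334 (mod 419)  [q = 11: ≢ 1 ✓]
191^22 ≡ 49 (mod 419)  [q = 19: ≢ 1 ✓]
Since 191^209 ≡ 1, the order of 191 divides 209 < 418, so 191 is not a primitive root.

No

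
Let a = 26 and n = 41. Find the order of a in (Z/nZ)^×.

ord(26) | φ(41) = 41 − 1 = 40 = 2^3 · 5.
Divisors of 40: 1, 2, 4, 5, 8, 10, 20, 40.
Check 26^d mod 41 for each divisor in increasing order:
26^1 ≡ 26
26^2 ≡ 20
26^4 ≡ 31
26^5 ≡ 27
26^8 ≡ 18
26^10 ≡ 32
26^20 ≡ 40
26^40 ≡ 1
So ord_41(26) = 40.

40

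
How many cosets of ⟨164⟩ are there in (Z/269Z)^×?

2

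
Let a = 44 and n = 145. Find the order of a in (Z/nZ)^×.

Since 44 ∈ (Z/145Z)^×, its order divides φ(145) = φ(5·29) = (5−1)·(29−1) = 4·28 = 112 = 2^4 · 7.
Divisors of 112: 1, 2, 4, 7, 8, 14, 16, 28, 56, 112.
Check 44^d mod 145 for each divisor in increasing order:
44^1 ≡ 44 (mod 145)
44^2 ≡ 51 (mod 145)
44^4 ≡ 136 (mod 145)
44^7 ≡ 104 (mod 145)
44^8 ≡ 81 (mod 145)
44^14 ≡ 86 (mod 145)
44^16 ≡ 36 (mod 145)
44^28 ≡ 1 (mod 145) ✓
Therefore the multiplicative order of 44 modulo 145 is 28.

28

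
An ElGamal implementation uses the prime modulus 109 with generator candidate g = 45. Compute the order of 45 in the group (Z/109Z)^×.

Since 45 ∈ (Z/109Z)^×, its order divides φ(109) = 109 − 1 = 108 = 2^2 · 3^3.
Divisors of 108: 1, 2, 3, 4, 6, 9, 12, 18, 27, 36, 54, 108.
Evaluate successive powers at the divisors of 108:
45^1 ≡ 45 (mod 109)
45^2 ≡ 63 (mod 109)
45^3 ≡ 1 (mod 109) ✓
Therefore the multiplicative order of 45 modulo 109 is 3.

3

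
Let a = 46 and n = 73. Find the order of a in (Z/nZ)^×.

4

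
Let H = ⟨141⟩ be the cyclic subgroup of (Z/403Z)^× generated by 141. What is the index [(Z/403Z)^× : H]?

6

ord(141) | φ(403) = φ(13·31) = (13−1)·(31−1) = 12·30 = 360 = 2^3 · 3^2 · 5.
Divisors of 360: 1, 2, 3, 4, 5, 6, 8, 9, 10, 12, 15, 18, 20, 24, 30, 36, 40, 45, 60, 72, 90, 120, 180, 360.
Evaluate successive powers at the divisors of 360:
141^1 ≡ 141
141^2 ≡ 134
141^3 ≡ 356
141^4 ≡ 224
141^5 ≡ 150
141^6 ≡ 194
141^8 ≡ 204
141^9 ≡ 151
141^10 ≡ 335
141^12 ≡ 157
141^15 ≡ 278
141^18 ≡ 233
141^20 ≡ 191
141^24 ≡ 66
141^30 ≡ 311
141^36 ≡ 287
141^40 ≡ 211
141^45 ≡ 216
141^60 ≡ 1
The order of 141 is 60, so the subgroup it generates has 60 elements.
The index is φ(403) / ord(141) = 360 / 60 = 6.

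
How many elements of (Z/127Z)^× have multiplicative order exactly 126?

36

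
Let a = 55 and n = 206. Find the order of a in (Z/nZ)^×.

Since 55 ∈ (Z/206Z)^×, its order divides φ(206) = φ(2)·φ(103) = 1·102 = 102 = 2 · 3 · 17.
Divisors of 102: 1, 2, 3, 6, 17, 34, 51, 102.
Test each divisor d:
55^1 ≡ 55 (mod 206)
55^2 ≡ 141 (mod 206)
55^3 ≡ 133 (mod 206)
55^6 ≡ 179 (mod 206)
55^17 ≡ 159 (mod 206)
55^34 ≡ 149 (mod 206)
55^51 ≡ 1 (mod 206) ✓
Therefore the multiplicative order of 55 modulo 206 is 51.

51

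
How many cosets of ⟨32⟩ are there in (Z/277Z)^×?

3

ord(32) | φ(277) = 277 − 1 = 276 = 2^2 · 3 · 23.
Divisors of 276: 1, 2, 3, 4, 6, 12, 23, 46, 69, 92, 138, 276.
Check 32^d mod 277 for each divisor in increasing order:
32^1 ≡ 32
32^2 ≡ 193
32^3 ≡ 82
32^4 ≡ 131
32^6 ≡ 76
32^12 ≡ 236
32^23 ≡ 217
32^46 ≡ 276
32^69 ≡ 60
32^92 ≡ 1
The order of 32 is 92, so the subgroup it generates has 92 elements.
The index is φ(277) / ord(32) = 276 / 92 = 3.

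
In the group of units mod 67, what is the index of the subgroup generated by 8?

3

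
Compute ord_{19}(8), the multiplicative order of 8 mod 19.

6

The order of 8 must divide φ(19) = 19 − 1 = 18 = 2 · 3^2.
Divisors of 18: 1, 2, 3, 6, 9, 18.
Compute 8^d (mod 19) for the divisors d until we hit 1:
8^1 ≡ 8 (mod 19)
8^2 ≡ 7 (mod 19)
8^3 ≡ 18 (mod 19)
8^6 ≡ 1 (mod 19) ✓
The smallest such exponent is 6, so the order of 8 is 6.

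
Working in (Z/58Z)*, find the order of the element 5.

14

By Lagrange's theorem, ord_58(5) divides φ(58) = φ(2)·φ(29) = 1·28 = 28 = 2^2 · 7.
Divisors of 28: 1, 2, 4, 7, 14, 28.
Evaluate successive powers at the divisors of 28:
5^1 ≡ 5
5^2 ≡ 25
5^4 ≡ 45
5^7 ≡ 57
5^14 ≡ 1
The smallest such exponent is 14, so the order of 5 is 14.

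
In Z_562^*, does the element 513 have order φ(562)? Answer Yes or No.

φ(562) = φ(2)·φ(281) = 1·280 = 280 = 2^3 · 5 · 7.
513 is a primitive root mod 562 iff 513^(φ(562)/q) ≢ 1 for every prime q | φ(562), i.e. q ∈ {2, 5, 7}.
513^140 ≡ 1 (mod 562)  [q = 2: ≡ 1 ✗]
513^56 ≡ 513 (mod 562)  [q = 5: ≢ 1 ✓]
513^40 ≡ 1 (mod 562)  [q = 7: ≡ 1 ✗]
Since 513^140 ≡ 1, the order of 513 divides 140 < 280, so 513 is not a primitive root.

No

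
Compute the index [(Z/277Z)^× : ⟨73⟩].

Since 73 ∈ (Z/277Z)^×, its order divides φ(277) = 277 − 1 = 276 = 2^2 · 3 · 23.
Divisors of 276: 1, 2, 3, 4, 6, 12, 23, 46, 69, 92, 138, 276.
Check 73^d mod 277 for each divisor in increasing order:
73^1 ≡ 73
73^2 ≡ 66
73^3 ≡ 109
73^4 ≡ 201
73^6 ≡ 247
73^12 ≡ 69
73^23 ≡ 217
73^46 ≡ 276
73^69 ≡ 60
73^92 ≡ 1
Thus |⟨73⟩| = ord(73) = 92.
Index = |(Z/277Z)^×| / |⟨73⟩| = 276 / 92 = 3.

3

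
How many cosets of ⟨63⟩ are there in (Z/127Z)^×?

9

ord(63) | φ(127) = 127 − 1 = 126 = 2 · 3^2 · 7.
Divisors of 126: 1, 2, 3, 6, 7, 9, 14, 18, 21, 42, 63, 126.
Compute 63^d (mod 127) for the divisors d until we hit 1:
63^1 ≡ 63 (mod 127)
63^2 ≡ 32 (mod 127)
63^3 ≡ 111 (mod 127)
63^6 ≡ 2 (mod 127)
63^7 ≡ 126 (mod 127)
63^9 ≡ 95 (mod 127)
63^14 ≡ 1 (mod 127) ✓
The order of 63 is 14, so the subgroup it generates has 14 elements.
[(Z/127Z)^× : ⟨63⟩] = 126/14 = 9.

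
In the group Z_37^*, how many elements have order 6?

φ(37) = 37 − 1 = 36 = 2^2 · 3^2.
Since (Z/37Z)^× is cyclic of order 36, the number of elements of order d is φ(d) when d | 36 and 0 otherwise.
6 = 2 · 3 divides 36, and φ(6) = 2.

2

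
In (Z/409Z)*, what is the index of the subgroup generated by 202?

2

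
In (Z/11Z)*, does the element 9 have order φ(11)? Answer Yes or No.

No

φ(11) = 11 − 1 = 10 = 2 · 5.
9 is a primitive root mod 11 iff 9^(φ(11)/q) ≢ 1 for every prime q | φ(11), i.e. q ∈ {2, 5}.
9^5 ≡ 1 (mod 11)  [q = 2: ≡ 1 ✗]
9^2 ≡ 4 (mod 11)  [q = 5: ≢ 1 ✓]
9^5 ≡ 1 shows ord(9) | 5, strictly less than φ(11); not a primitive root.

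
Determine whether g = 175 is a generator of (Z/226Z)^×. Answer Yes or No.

No

φ(226) = φ(2)·φ(113) = 1·112 = 112 = 2^4 · 7.
An element g generates (Z/226Z)^× iff g^(112/q) ≢ 1 (mod 226) for each prime q ∈ {2, 7}.
175^56 ≡ 1 (mod 226)  [q = 2: ≡ 1 ✗]
175^16 ≡ 143 (mod 226)  [q = 7: ≢ 1 ✓]
175^56 ≡ 1 shows ord(175) | 56, strictly less than φ(226); not a primitive root.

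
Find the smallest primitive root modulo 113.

3

φ(113) = 113 − 1 = 112 = 2^4 · 7.
Test candidates g = 2, 3, … against the prime factors q ∈ {2, 7} of φ(113): g is a generator iff g^(112/q) ≢ 1 for every such q.
g = 2: 2^56 ≡ 1 — hits 1, so not a primitive root.
g = 3: 3^56 ≡ 112; 3^16 ≡ 49 — none is 1, so 3 is a primitive root.
The smallest primitive root modulo 113 is 3.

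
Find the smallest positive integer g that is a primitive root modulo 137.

3

φ(137) = 137 − 1 = 136 = 2^3 · 17.
Test candidates g = 2, 3, … against the prime factors q ∈ {2, 17} of φ(137): g is a generator iff g^(136/q) ≢ 1 for every such q.
g = 2: 2^68 ≡ 1 — hits 1, so not a primitive root.
g = 3: 3^68 ≡ 136; 3^8 ≡ 122 — none is 1, so 3 is a primitive root.
So 3 is the smallest generator of (Z/137Z)^×.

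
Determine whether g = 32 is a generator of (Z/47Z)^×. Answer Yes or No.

No

φ(47) = 47 − 1 = 46 = 2 · 23.
Test 32^(46/q) mod 47 for each prime factor q of 46:
32^23 ≡ 1 (mod 47)  [q = 2: ≡ 1 ✗]
32^2 ≡ 37 (mod 47)  [q = 23: ≢ 1 ✓]
32^23 ≡ 1 shows ord(32) | 23, strictly less than φ(47); not a primitive root.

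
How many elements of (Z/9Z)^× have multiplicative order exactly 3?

2

φ(9) = φ(3^2) = 3·(3−1) = 6 = 2 · 3.
In a cyclic group of order 6, there are φ(d) elements of order d for each divisor d of 6, and zero for non-divisors.
3 | 6, and φ(3) = 3 − 1 = 2.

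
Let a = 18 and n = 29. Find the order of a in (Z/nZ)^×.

By Lagrange's theorem, ord_29(18) divides φ(29) = 29 − 1 = 28 = 2^2 · 7.
Divisors of 28: 1, 2, 4, 7, 14, 28.
Test each divisor d:
18^1 ≡ 18 (mod 29)
18^2 ≡ 5 (mod 29)
18^4 ≡ 25 (mod 29)
18^7 ≡ 17 (mod 29)
18^14 ≡ 28 (mod 29)
18^28 ≡ 1 (mod 29) ✓
The smallest such exponent is 28, so the order of 18 is 28.

28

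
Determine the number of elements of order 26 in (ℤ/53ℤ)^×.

12

φ(53) = 53 − 1 = 52 = 2^2 · 13.
(Z/53Z)^× is cyclic (|G| = 52); a cyclic group of order m has exactly φ(d) elements of each order d | m, and none otherwise.
26 = 2 · 13 divides 52, and φ(26) = 12.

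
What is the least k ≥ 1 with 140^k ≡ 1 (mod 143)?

30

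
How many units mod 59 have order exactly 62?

φ(59) = 59 − 1 = 58 = 2 · 29.
In a cyclic group of order 58, there are φ(d) elements of order d for each divisor d of 58, and zero for non-divisors.
Here 58 is not a multiple of 62, so there are no elements of order 62.

0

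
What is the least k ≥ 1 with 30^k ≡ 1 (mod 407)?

The order of 30 must divide φ(407) = φ(11·37) = (11−1)·(37−1) = 10·36 = 360 = 2^3 · 3^2 · 5.
Divisors of 360: 1, 2, 3, 4, 5, 6, 8, 9, 10, 12, 15, 18, 20, 24, 30, 36, 40, 45, 60, 72, 90, 120, 180, 360.
Check 30^d mod 407 for each divisor in increasing order:
30^1 ≡ 30 (mod 407)
30^2 ≡ 86 (mod 407)
30^3 ≡ 138 (mod 407)
30^4 ≡ 70 (mod 407)
30^5 ≡ 65 (mod 407)
30^6 ≡ 322 (mod 407)
30^8 ≡ 16 (mod 407)
30^9 ≡ 73 (mod 407)
30^10 ≡ 155 (mod 407)
30^12 ≡ 306 (mod 407)
30^15 ≡ 307 (mod 407)
30^18 ≡ 38 (mod 407)
30^20 ≡ 12 (mod 407)
30^24 ≡ 26 (mod 407)
30^30 ≡ 232 (mod 407)
30^36 ≡ 223 (mod 407)
30^40 ≡ 144 (mod 407)
30^45 ≡ 406 (mod 407)
30^60 ≡ 100 (mod 407)
30^72 ≡ 75 (mod 407)
30^90 ≡ 1 (mod 407) ✓
So ord_407(30) = 90.

90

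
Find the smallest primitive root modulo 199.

3

φ(199) = 199 − 1 = 198 = 2 · 3^2 · 11.
g is a primitive root iff g^(198/q) ≢ 1 (mod 199) for each prime q ∈ {2, 3, 11}.
g = 2: 2^99 ≡ 1 — hits 1, so not a primitive root.
g = 3: 3^99 ≡ 198; 3^66 ≡ 106; 3^18 ≡ 125 — none is 1, so 3 is a primitive root.
Hence the least primitive root of 199 is 3.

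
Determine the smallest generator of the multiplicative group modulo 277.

φ(277) = 277 − 1 = 276 = 2^2 · 3 · 23.
g is a primitive root iff g^(276/q) ≢ 1 (mod 277) for each prime q ∈ {2, 3, 23}.
g = 2: 2^138 ≡ 276; 2^92 ≡ 1 — hits 1, so not a primitive root.
g = 3: 3^138 ≡ 1 — hits 1, so not a primitive root.
g = 4: 4^138 ≡ 1 — hits 1, so not a primitive root.
g = 5: 5^138 ≡ 276; 5^92 ≡ 116; 5^12 ≡ 27 — none is 1, so 5 is a primitive root.
So 5 is the smallest generator of (Z/277Z)^×.

5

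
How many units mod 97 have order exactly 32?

16

φ(97) = 97 − 1 = 96 = 2^5 · 3.
In a cyclic group of order 96, there are φ(d) elements of order d for each divisor d of 96, and zero for non-divisors.
32 = 2^5 divides 96, and φ(32) = 16.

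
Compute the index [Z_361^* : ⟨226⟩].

By Lagrange's theorem, ord_361(226) divides φ(361) = φ(19^2) = 19·(19−1) = 342 = 2 · 3^2 · 19.
Divisors of 342: 1, 2, 3, 6, 9, 18, 19, 38, 57, 114, 171, 342.
Compute 226^d (mod 361) for the divisors d until we hit 1:
226^1 ≡ 226 (mod 361)
226^2 ≡ 175 (mod 361)
226^3 ≡ 201 (mod 361)
226^6 ≡ 330 (mod 361)
226^9 ≡ 267 (mod 361)
226^18 ≡ 172 (mod 361)
226^19 ≡ 245 (mod 361)
226^38 ≡ 99 (mod 361)
226^57 ≡ 68 (mod 361)
226^114 ≡ 292 (mod 361)
226^171 ≡ 1 (mod 361) ✓
So ord_361(226) = 171, hence |⟨226⟩| = 171.
The index is φ(361) / ord(226) = 342 / 171 = 2.

2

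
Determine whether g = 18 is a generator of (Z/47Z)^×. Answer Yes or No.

No

φ(47) = 47 − 1 = 46 = 2 · 23.
18 is a primitive root mod 47 iff 18^(φ(47)/q) ≢ 1 for every prime q | φ(47), i.e. q ∈ {2, 23}.
18^23 ≡ 1 (mod 47)  [q = 2: ≡ 1 ✗]
18^2 ≡ 42 (mod 47)  [q = 23: ≢ 1 ✓]
18^23 ≡ 1 shows ord(18) | 23, strictly less than φ(47); not a primitive root.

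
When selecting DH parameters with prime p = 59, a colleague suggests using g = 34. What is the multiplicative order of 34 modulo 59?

58

ord(34) | φ(59) = 59 − 1 = 58 = 2 · 29.
Divisors of 58: 1, 2, 29, 58.
Evaluate successive powers at the divisors of 58:
34^1 ≡ 34 (mod 59)
34^2 ≡ 35 (mod 59)
34^29 ≡ 58 (mod 59)
34^58 ≡ 1 (mod 59) ✓
So ord_59(34) = 58.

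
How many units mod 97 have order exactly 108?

φ(97) = 97 − 1 = 96 = 2^5 · 3.
Since (Z/97Z)^× is cyclic of order 96, the number of elements of order d is φ(d) when d | 96 and 0 otherwise.
Here 96 is not a multiple of 108, so there are no elements of order 108.

0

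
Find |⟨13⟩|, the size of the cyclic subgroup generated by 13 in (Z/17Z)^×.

By Lagrange's theorem, ord_17(13) divides φ(17) = 17 − 1 = 16 = 2^4.
Divisors of 16: 1, 2, 4, 8, 16.
Test each divisor d:
13^1 ≡ 13 (mod 17)
13^2 ≡ 16 (mod 17)
13^4 ≡ 1 (mod 17) ✓
So ord_17(13) = 4.

4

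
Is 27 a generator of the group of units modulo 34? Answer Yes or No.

Yes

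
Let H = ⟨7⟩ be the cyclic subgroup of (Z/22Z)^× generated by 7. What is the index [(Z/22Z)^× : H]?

Since 7 ∈ (Z/22Z)^×, its order divides φ(22) = φ(2)·φ(11) = 1·10 = 10 = 2 · 5.
Divisors of 10: 1, 2, 5, 10.
Compute 7^d (mod 22) for the divisors d until we hit 1:
7^1 ≡ 7
7^2 ≡ 5
7^5 ≡ 21
7^10 ≡ 1
Thus |⟨7⟩| = ord(7) = 10.
Index = |(Z/22Z)^×| / |⟨7⟩| = 10 / 10 = 1.

1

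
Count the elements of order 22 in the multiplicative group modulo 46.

10

φ(46) = φ(2)·φ(23) = 1·22 = 22 = 2 · 11.
Since (Z/46Z)^× is cyclic of order 22, the number of elements of order d is φ(d) when d | 22 and 0 otherwise.
22 = 2 · 11 divides 22, and φ(22) = 10.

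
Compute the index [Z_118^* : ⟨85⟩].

The order of 85 must divide φ(118) = φ(2)·φ(59) = 1·58 = 58 = 2 · 29.
Divisors of 58: 1, 2, 29, 58.
Evaluate successive powers at the divisors of 58:
85^1 ≡ 85 (mod 118)
85^2 ≡ 27 (mod 118)
85^29 ≡ 1 (mod 118) ✓
So ord_118(85) = 29, hence |⟨85⟩| = 29.
[(Z/118Z)^× : ⟨85⟩] = 58/29 = 2.

2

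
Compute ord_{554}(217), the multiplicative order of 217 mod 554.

4

By Lagrange's theorem, ord_554(217) divides φ(554) = φ(2)·φ(277) = 1·276 = 276 = 2^2 · 3 · 23.
Divisors of 276: 1, 2, 3, 4, 6, 12, 23, 46, 69, 92, 138, 276.
Evaluate successive powers at the divisors of 276:
217^1 ≡ 217 (mod 554)
217^2 ≡ 553 (mod 554)
217^3 ≡ 337 (mod 554)
217^4 ≡ 1 (mod 554) ✓
The smallest such exponent is 4, so the order of 217 is 4.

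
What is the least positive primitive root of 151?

6

φ(151) = 151 − 1 = 150 = 2 · 3 · 5^2.
g is a primitive root iff g^(150/q) ≢ 1 (mod 151) for each prime q ∈ {2, 3, 5}.
g = 2: 2^75 ≡ 1 — hits 1, so not a primitive root.
g = 3: 3^75 ≡ 150; 3^50 ≡ 1 — hits 1, so not a primitive root.
g = 4: 4^75 ≡ 1 — hits 1, so not a primitive root.
g = 5: 5^75 ≡ 1 — hits 1, so not a primitive root.
g = 6: 6^75 ≡ 150; 6^50 ≡ 32; 6^30 ≡ 59 — none is 1, so 6 is a primitive root.
Hence the least primitive root of 151 is 6.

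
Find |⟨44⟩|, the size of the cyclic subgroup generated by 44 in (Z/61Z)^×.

60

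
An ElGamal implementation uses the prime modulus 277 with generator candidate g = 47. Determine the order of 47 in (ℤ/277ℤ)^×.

138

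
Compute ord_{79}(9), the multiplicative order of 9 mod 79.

39

The order of 9 must divide φ(79) = 79 − 1 = 78 = 2 · 3 · 13.
Divisors of 78: 1, 2, 3, 6, 13, 26, 39, 78.
Check 9^d mod 79 for each divisor in increasing order:
9^1 ≡ 9 (mod 79)
9^2 ≡ 2 (mod 79)
9^3 ≡ 18 (mod 79)
9^6 ≡ 8 (mod 79)
9^13 ≡ 23 (mod 79)
9^26 ≡ 55 (mod 79)
9^39 ≡ 1 (mod 79) ✓
So ord_79(9) = 39.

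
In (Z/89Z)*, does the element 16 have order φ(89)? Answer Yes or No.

φ(89) = 89 − 1 = 88 = 2^3 · 11.
16 is a primitive root mod 89 iff 16^(φ(89)/q) ≢ 1 for every prime q | φ(89), i.e. q ∈ {2, 11}.
16^44 ≡ 1 (mod 89)  [q = 2: ≡ 1 ✗]
16^8 ≡ 45 (mod 89)  [q = 11: ≢ 1 ✓]
Since 16^44 ≡ 1, the order of 16 divides 44 < 88, so 16 is not a primitive root.

No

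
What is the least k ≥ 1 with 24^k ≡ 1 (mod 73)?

12

Since 24 ∈ (Z/73Z)^×, its order divides φ(73) = 73 − 1 = 72 = 2^3 · 3^2.
Divisors of 72: 1, 2, 3, 4, 6, 8, 9, 12, 18, 24, 36, 72.
Check 24^d mod 73 for each divisor in increasing order:
24^1 ≡ 24 (mod 73)
24^2 ≡ 65 (mod 73)
24^3 ≡ 27 (mod 73)
24^4 ≡ 64 (mod 73)
24^6 ≡ 72 (mod 73)
24^8 ≡ 8 (mod 73)
24^9 ≡ 46 (mod 73)
24^12 ≡ 1 (mod 73) ✓
Therefore the multiplicative order of 24 modulo 73 is 12.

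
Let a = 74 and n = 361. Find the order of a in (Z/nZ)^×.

171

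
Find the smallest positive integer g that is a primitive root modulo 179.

φ(179) = 179 − 1 = 178 = 2 · 89.
Test candidates g = 2, 3, … against the prime factors q ∈ {2, 89} of φ(179): g is a generator iff g^(178/q) ≢ 1 for every such q.
g = 2: 2^89 ≡ 178; 2^2 ≡ 4 — none is 1, so 2 is a primitive root.
Hence the least primitive root of 179 is 2.

2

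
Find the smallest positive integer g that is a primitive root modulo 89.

3

φ(89) = 89 − 1 = 88 = 2^3 · 11.
g is a primitive root iff g^(88/q) ≢ 1 (mod 89) for each prime q ∈ {2, 11}.
g = 2: 2^44 ≡ 1 — hits 1, so not a primitive root.
g = 3: 3^44 ≡ 88; 3^8 ≡ 64 — none is 1, so 3 is a primitive root.
Hence the least primitive root of 89 is 3.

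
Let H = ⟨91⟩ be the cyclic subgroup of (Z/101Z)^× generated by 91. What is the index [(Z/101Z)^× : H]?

25

The order of 91 must divide φ(101) = 101 − 1 = 100 = 2^2 · 5^2.
Divisors of 100: 1, 2, 4, 5, 10, 20, 25, 50, 100.
Evaluate successive powers at the divisors of 100:
91^1 ≡ 91
91^2 ≡ 100
91^4 ≡ 1
The order of 91 is 4, so the subgroup it generates has 4 elements.
[(Z/101Z)^× : ⟨91⟩] = 100/4 = 25.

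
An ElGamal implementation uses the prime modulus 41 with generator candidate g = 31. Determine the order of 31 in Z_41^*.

10

Since 31 ∈ (Z/41Z)^×, its order divides φ(41) = 41 − 1 = 40 = 2^3 · 5.
Divisors of 40: 1, 2, 4, 5, 8, 10, 20, 40.
Evaluate successive powers at the divisors of 40:
31^1 ≡ 31 (mod 41)
31^2 ≡ 18 (mod 41)
31^4 ≡ 37 (mod 41)
31^5 ≡ 40 (mod 41)
31^8 ≡ 16 (mod 41)
31^10 ≡ 1 (mod 41) ✓
Hence ord(31) = 10.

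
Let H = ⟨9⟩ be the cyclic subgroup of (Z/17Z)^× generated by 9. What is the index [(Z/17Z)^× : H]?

2

By Lagrange's theorem, ord_17(9) divides φ(17) = 17 − 1 = 16 = 2^4.
Divisors of 16: 1, 2, 4, 8, 16.
Evaluate successive powers at the divisors of 16:
9^1 ≡ 9 (mod 17)
9^2 ≡ 13 (mod 17)
9^4 ≡ 16 (mod 17)
9^8 ≡ 1 (mod 17) ✓
Thus |⟨9⟩| = ord(9) = 8.
[(Z/17Z)^× : ⟨9⟩] = 16/8 = 2.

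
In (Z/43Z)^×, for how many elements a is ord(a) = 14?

φ(43) = 43 − 1 = 42 = 2 · 3 · 7.
(Z/43Z)^× is cyclic (|G| = 42); a cyclic group of order m has exactly φ(d) elements of each order d | m, and none otherwise.
14 = 2 · 7 divides 42, and φ(14) = 6.

6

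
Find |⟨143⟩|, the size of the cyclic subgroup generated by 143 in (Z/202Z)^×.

100

Since 143 ∈ (Z/202Z)^×, its order divides φ(202) = φ(2)·φ(101) = 1·100 = 100 = 2^2 · 5^2.
Divisors of 100: 1, 2, 4, 5, 10, 20, 25, 50, 100.
Evaluate successive powers at the divisors of 100:
143^1 ≡ 143 (mod 202)
143^2 ≡ 47 (mod 202)
143^4 ≡ 189 (mod 202)
143^5 ≡ 161 (mod 202)
143^10 ≡ 65 (mod 202)
143^20 ≡ 185 (mod 202)
143^25 ≡ 91 (mod 202)
143^50 ≡ 201 (mod 202)
143^100 ≡ 1 (mod 202) ✓
So ord_202(143) = 100.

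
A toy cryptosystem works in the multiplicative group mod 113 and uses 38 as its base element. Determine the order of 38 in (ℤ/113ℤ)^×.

Since 38 ∈ (Z/113Z)^×, its order divides φ(113) = 113 − 1 = 112 = 2^4 · 7.
Divisors of 112: 1, 2, 4, 7, 8, 14, 16, 28, 56, 112.
Evaluate successive powers at the divisors of 112:
38^1 ≡ 38
38^2 ≡ 88
38^4 ≡ 60
38^7 ≡ 65
38^8 ≡ 97
38^14 ≡ 44
38^16 ≡ 30
38^28 ≡ 15
38^56 ≡ 112
38^112 ≡ 1
Hence ord(38) = 112.

112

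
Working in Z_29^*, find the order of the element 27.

By Lagrange's theorem, ord_29(27) divides φ(29) = 29 − 1 = 28 = 2^2 · 7.
Divisors of 28: 1, 2, 4, 7, 14, 28.
Compute 27^d (mod 29) for the divisors d until we hit 1:
27^1 ≡ 27 (mod 29)
27^2 ≡ 4 (mod 29)
27^4 ≡ 16 (mod 29)
27^7 ≡ 17 (mod 29)
27^14 ≡ 28 (mod 29)
27^28 ≡ 1 (mod 29) ✓
The smallest such exponent is 28, so the order of 27 is 28.

28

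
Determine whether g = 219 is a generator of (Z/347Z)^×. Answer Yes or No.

No

φ(347) = 347 − 1 = 346 = 2 · 173.
An element g generates (Z/347Z)^× iff g^(346/q) ≢ 1 (mod 347) for each prime q ∈ {2, 173}.
219^173 ≡ 1 (mod 347)  [q = 2: ≡ 1 ✗]
219^2 ≡ 75 (mod 347)  [q = 173: ≢ 1 ✓]
The check at q = 2 fails, so 219 generates a proper subgroup.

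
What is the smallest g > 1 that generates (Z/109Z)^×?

φ(109) = 109 − 1 = 108 = 2^2 · 3^3.
Test candidates g = 2, 3, … against the prime factors q ∈ {2, 3} of φ(109): g is a generator iff g^(108/q) ≢ 1 for every such q.
g = 2: 2^54 ≡ 108; 2^36 ≡ 1 — hits 1, so not a primitive root.
g = 3: 3^54 ≡ 1 — hits 1, so not a primitive root.
g = 4: 4^54 ≡ 1 — hits 1, so not a primitive root.
g = 5: 5^54 ≡ 1 — hits 1, so not a primitive root.
g = 6: 6^54 ≡ 108; 6^36 ≡ 63 — none is 1, so 6 is a primitive root.
So 6 is the smallest generator of (Z/109Z)^×.

6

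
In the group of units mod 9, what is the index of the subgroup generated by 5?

1

The order of 5 must divide φ(9) = φ(3^2) = 3·(3−1) = 6 = 2 · 3.
Divisors of 6: 1, 2, 3, 6.
Test each divisor d:
5^1 ≡ 5 (mod 9)
5^2 ≡ 7 (mod 9)
5^3 ≡ 8 (mod 9)
5^6 ≡ 1 (mod 9) ✓
The order of 5 is 6, so the subgroup it generates has 6 elements.
The index is φ(9) / ord(5) = 6 / 6 = 1.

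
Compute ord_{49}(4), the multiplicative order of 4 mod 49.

21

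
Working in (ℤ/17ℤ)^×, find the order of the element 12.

Since 12 ∈ (Z/17Z)^×, its order divides φ(17) = 17 − 1 = 16 = 2^4.
Divisors of 16: 1, 2, 4, 8, 16.
Evaluate successive powers at the divisors of 16:
12^1 ≡ 12
12^2 ≡ 8
12^4 ≡ 13
12^8 ≡ 16
12^16 ≡ 1
Hence ord(12) = 16.

16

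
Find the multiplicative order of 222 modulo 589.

18

The order of 222 must divide φ(589) = φ(19·31) = (19−1)·(31−1) = 18·30 = 540 = 2^2 · 3^3 · 5.
Divisors of 540: 1, 2, 3, 4, 5, 6, 9, 10, 12, 15, 18, 20, 27, 30, 36, 45, 54, 60, 90, 108, 135, 180, 270, 540.
Evaluate successive powers at the divisors of 540:
222^1 ≡ 222 (mod 589)
222^2 ≡ 397 (mod 589)
222^3 ≡ 373 (mod 589)
222^4 ≡ 346 (mod 589)
222^5 ≡ 242 (mod 589)
222^6 ≡ 125 (mod 589)
222^9 ≡ 94 (mod 589)
222^10 ≡ 253 (mod 589)
222^12 ≡ 311 (mod 589)
222^15 ≡ 559 (mod 589)
222^18 ≡ 1 (mod 589) ✓
Therefore the multiplicative order of 222 modulo 589 is 18.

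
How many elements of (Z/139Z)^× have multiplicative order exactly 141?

0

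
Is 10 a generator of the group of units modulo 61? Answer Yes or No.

Yes

φ(61) = 61 − 1 = 60 = 2^2 · 3 · 5.
An element g generates (Z/61Z)^× iff g^(60/q) ≢ 1 (mod 61) for each prime q ∈ {2, 3, 5}.
10^30 ≡ 60 (mod 61)  [q = 2: ≢ 1 ✓]
10^20 ≡ 13 (mod 61)  [q = 3: ≢ 1 ✓]
10^12 ≡ 58 (mod 61)  [q = 5: ≢ 1 ✓]
Every test exponent gives a nontrivial residue, hence 10 generates the full group.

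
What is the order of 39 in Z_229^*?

Since 39 ∈ (Z/229Z)^×, its order divides φ(229) = 229 − 1 = 228 = 2^2 · 3 · 19.
Divisors of 228: 1, 2, 3, 4, 6, 12, 19, 38, 57, 76, 114, 228.
Compute 39^d (mod 229) for the divisors d until we hit 1:
39^1 ≡ 39
39^2 ≡ 147
39^3 ≡ 8
39^4 ≡ 83
39^6 ≡ 64
39^12 ≡ 203
39^19 ≡ 140
39^38 ≡ 135
39^57 ≡ 122
39^76 ≡ 134
39^114 ≡ 228
39^228 ≡ 1
The smallest such exponent is 228, so the order of 39 is 228.

228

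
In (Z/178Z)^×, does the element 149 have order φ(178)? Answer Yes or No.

Yes

φ(178) = φ(2)·φ(89) = 1·88 = 88 = 2^3 · 11.
149 is a primitive root mod 178 iff 149^(φ(178)/q) ≢ 1 for every prime q | φ(178), i.e. q ∈ {2, 11}.
149^44 ≡ 177 (mod 178)  [q = 2: ≢ 1 ✓]
149^8 ≡ 93 (mod 178)  [q = 11: ≢ 1 ✓]
Every test exponent gives a nontrivial residue, hence 149 generates the full group.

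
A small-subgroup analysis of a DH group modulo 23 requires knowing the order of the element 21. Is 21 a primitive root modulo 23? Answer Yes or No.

φ(23) = 23 − 1 = 22 = 2 · 11.
An element g generates (Z/23Z)^× iff g^(22/q) ≢ 1 (mod 23) for each prime q ∈ {2, 11}.
21^11 ≡ 22 (mod 23)  [q = 2: ≢ 1 ✓]
21^2 ≡ 4 (mod 23)  [q = 11: ≢ 1 ✓]
Every test exponent gives a nontrivial residue, hence 21 generates the full group.

Yes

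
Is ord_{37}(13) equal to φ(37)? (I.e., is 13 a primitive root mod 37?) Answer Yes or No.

Yes

φ(37) = 37 − 1 = 36 = 2^2 · 3^2.
An element g generates (Z/37Z)^× iff g^(36/q) ≢ 1 (mod 37) for each prime q ∈ {2, 3}.
13^18 ≡ 36 (mod 37)  [q = 2: ≢ 1 ✓]
13^12 ≡ 10 (mod 37)  [q = 3: ≢ 1 ✓]
None equal 1, so ord_37(13) = 36: 13 is a primitive root.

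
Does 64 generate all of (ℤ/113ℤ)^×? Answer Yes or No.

No

φ(113) = 113 − 1 = 112 = 2^4 · 7.
64 is a primitive root mod 113 iff 64^(φ(113)/q) ≢ 1 for every prime q | φ(113), i.e. q ∈ {2, 7}.
64^56 ≡ 1 (mod 113)  [q = 2: ≡ 1 ✗]
64^16 ≡ 28 (mod 113)  [q = 7: ≢ 1 ✓]
64^56 ≡ 1 shows ord(64) | 56, strictly less than φ(113); not a primitive root.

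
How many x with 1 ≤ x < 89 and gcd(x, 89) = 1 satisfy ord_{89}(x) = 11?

10

φ(89) = 89 − 1 = 88 = 2^3 · 11.
In a cyclic group of order 88, there are φ(d) elements of order d for each divisor d of 88, and zero for non-divisors.
11 | 88, and φ(11) = 11 − 1 = 10.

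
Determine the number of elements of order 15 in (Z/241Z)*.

φ(241) = 241 − 1 = 240 = 2^4 · 3 · 5.
In a cyclic group of order 240, there are φ(d) elements of order d for each divisor d of 240, and zero for non-divisors.
15 = 3 · 5 divides 240, and φ(15) = 8.

8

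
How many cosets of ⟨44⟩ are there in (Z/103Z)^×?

By Lagrange's theorem, ord_103(44) divides φ(103) = 103 − 1 = 102 = 2 · 3 · 17.
Divisors of 102: 1, 2, 3, 6, 17, 34, 51, 102.
Check 44^d mod 103 for each divisor in increasing order:
44^1 ≡ 44 (mod 103)
44^2 ≡ 82 (mod 103)
44^3 ≡ 3 (mod 103)
44^6 ≡ 9 (mod 103)
44^17 ≡ 47 (mod 103)
44^34 ≡ 46 (mod 103)
44^51 ≡ 102 (mod 103)
44^102 ≡ 1 (mod 103) ✓
So ord_103(44) = 102, hence |⟨44⟩| = 102.
Index = |(Z/103Z)^×| / |⟨44⟩| = 102 / 102 = 1.

1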